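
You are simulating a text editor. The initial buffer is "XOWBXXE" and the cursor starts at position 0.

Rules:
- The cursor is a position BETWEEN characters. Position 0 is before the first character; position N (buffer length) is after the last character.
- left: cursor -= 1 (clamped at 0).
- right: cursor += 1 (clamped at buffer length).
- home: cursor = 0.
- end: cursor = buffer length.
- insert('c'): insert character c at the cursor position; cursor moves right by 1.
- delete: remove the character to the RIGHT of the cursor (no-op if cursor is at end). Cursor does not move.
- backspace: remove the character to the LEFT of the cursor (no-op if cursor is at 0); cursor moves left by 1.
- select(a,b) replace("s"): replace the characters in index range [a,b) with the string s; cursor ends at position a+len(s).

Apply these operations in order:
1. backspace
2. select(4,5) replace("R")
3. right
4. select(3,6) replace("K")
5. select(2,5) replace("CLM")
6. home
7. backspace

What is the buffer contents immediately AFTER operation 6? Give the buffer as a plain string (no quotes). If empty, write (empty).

Answer: XOCLM

Derivation:
After op 1 (backspace): buf='XOWBXXE' cursor=0
After op 2 (select(4,5) replace("R")): buf='XOWBRXE' cursor=5
After op 3 (right): buf='XOWBRXE' cursor=6
After op 4 (select(3,6) replace("K")): buf='XOWKE' cursor=4
After op 5 (select(2,5) replace("CLM")): buf='XOCLM' cursor=5
After op 6 (home): buf='XOCLM' cursor=0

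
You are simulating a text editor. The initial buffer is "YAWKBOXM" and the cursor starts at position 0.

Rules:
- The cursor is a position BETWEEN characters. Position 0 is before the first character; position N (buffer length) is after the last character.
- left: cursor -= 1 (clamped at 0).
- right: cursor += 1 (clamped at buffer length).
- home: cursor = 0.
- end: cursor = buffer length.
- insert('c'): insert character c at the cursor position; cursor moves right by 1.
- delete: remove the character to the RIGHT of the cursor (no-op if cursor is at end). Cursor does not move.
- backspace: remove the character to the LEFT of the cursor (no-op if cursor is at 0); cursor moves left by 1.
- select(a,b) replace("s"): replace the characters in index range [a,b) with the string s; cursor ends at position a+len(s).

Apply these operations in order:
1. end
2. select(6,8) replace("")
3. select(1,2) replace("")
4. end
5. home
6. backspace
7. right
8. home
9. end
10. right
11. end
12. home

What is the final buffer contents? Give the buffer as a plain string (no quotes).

After op 1 (end): buf='YAWKBOXM' cursor=8
After op 2 (select(6,8) replace("")): buf='YAWKBO' cursor=6
After op 3 (select(1,2) replace("")): buf='YWKBO' cursor=1
After op 4 (end): buf='YWKBO' cursor=5
After op 5 (home): buf='YWKBO' cursor=0
After op 6 (backspace): buf='YWKBO' cursor=0
After op 7 (right): buf='YWKBO' cursor=1
After op 8 (home): buf='YWKBO' cursor=0
After op 9 (end): buf='YWKBO' cursor=5
After op 10 (right): buf='YWKBO' cursor=5
After op 11 (end): buf='YWKBO' cursor=5
After op 12 (home): buf='YWKBO' cursor=0

Answer: YWKBO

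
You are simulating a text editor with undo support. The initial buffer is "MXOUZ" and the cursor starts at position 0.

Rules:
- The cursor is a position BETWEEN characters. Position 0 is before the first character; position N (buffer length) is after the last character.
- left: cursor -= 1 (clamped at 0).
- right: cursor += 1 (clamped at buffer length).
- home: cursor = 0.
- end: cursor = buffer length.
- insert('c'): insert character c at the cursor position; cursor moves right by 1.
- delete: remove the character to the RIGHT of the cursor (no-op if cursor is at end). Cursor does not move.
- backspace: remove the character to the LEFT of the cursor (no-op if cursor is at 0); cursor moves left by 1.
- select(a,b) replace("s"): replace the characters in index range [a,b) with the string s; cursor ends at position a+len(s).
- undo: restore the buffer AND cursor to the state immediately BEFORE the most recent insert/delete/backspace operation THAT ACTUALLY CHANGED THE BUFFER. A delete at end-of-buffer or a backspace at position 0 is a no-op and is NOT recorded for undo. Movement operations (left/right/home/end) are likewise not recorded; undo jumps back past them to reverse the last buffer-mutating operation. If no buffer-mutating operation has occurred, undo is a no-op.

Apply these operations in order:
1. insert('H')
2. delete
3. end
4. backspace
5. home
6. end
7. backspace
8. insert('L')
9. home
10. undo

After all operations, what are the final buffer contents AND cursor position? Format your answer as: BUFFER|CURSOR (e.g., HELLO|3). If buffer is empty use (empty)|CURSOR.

Answer: HXO|3

Derivation:
After op 1 (insert('H')): buf='HMXOUZ' cursor=1
After op 2 (delete): buf='HXOUZ' cursor=1
After op 3 (end): buf='HXOUZ' cursor=5
After op 4 (backspace): buf='HXOU' cursor=4
After op 5 (home): buf='HXOU' cursor=0
After op 6 (end): buf='HXOU' cursor=4
After op 7 (backspace): buf='HXO' cursor=3
After op 8 (insert('L')): buf='HXOL' cursor=4
After op 9 (home): buf='HXOL' cursor=0
After op 10 (undo): buf='HXO' cursor=3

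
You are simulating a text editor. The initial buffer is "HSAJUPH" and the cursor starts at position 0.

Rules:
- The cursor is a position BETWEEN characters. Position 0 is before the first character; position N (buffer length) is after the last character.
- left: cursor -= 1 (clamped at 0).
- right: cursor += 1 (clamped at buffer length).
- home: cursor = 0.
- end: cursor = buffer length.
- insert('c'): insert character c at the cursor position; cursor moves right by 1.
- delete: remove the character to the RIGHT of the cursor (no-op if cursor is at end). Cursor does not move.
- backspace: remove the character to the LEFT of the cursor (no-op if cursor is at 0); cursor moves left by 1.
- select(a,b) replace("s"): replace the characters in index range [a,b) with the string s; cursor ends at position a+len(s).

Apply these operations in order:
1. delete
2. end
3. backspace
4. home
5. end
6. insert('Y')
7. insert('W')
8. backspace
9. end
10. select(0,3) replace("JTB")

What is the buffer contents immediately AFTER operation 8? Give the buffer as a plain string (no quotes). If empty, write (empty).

Answer: SAJUPY

Derivation:
After op 1 (delete): buf='SAJUPH' cursor=0
After op 2 (end): buf='SAJUPH' cursor=6
After op 3 (backspace): buf='SAJUP' cursor=5
After op 4 (home): buf='SAJUP' cursor=0
After op 5 (end): buf='SAJUP' cursor=5
After op 6 (insert('Y')): buf='SAJUPY' cursor=6
After op 7 (insert('W')): buf='SAJUPYW' cursor=7
After op 8 (backspace): buf='SAJUPY' cursor=6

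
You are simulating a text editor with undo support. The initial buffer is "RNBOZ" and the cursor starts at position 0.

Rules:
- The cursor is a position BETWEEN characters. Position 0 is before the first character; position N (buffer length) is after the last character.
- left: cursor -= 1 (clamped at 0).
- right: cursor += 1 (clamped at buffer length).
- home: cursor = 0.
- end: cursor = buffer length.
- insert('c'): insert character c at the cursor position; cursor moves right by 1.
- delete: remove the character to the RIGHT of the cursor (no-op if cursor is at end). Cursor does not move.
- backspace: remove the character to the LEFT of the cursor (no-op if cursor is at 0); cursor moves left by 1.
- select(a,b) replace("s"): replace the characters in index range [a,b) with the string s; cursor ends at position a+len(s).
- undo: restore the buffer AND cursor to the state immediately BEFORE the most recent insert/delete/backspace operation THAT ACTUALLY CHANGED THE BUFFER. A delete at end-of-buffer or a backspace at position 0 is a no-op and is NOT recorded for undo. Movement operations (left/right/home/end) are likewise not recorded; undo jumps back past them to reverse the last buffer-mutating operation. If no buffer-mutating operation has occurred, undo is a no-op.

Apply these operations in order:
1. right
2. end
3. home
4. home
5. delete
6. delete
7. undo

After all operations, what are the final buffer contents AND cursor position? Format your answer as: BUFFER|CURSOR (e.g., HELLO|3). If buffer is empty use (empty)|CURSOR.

After op 1 (right): buf='RNBOZ' cursor=1
After op 2 (end): buf='RNBOZ' cursor=5
After op 3 (home): buf='RNBOZ' cursor=0
After op 4 (home): buf='RNBOZ' cursor=0
After op 5 (delete): buf='NBOZ' cursor=0
After op 6 (delete): buf='BOZ' cursor=0
After op 7 (undo): buf='NBOZ' cursor=0

Answer: NBOZ|0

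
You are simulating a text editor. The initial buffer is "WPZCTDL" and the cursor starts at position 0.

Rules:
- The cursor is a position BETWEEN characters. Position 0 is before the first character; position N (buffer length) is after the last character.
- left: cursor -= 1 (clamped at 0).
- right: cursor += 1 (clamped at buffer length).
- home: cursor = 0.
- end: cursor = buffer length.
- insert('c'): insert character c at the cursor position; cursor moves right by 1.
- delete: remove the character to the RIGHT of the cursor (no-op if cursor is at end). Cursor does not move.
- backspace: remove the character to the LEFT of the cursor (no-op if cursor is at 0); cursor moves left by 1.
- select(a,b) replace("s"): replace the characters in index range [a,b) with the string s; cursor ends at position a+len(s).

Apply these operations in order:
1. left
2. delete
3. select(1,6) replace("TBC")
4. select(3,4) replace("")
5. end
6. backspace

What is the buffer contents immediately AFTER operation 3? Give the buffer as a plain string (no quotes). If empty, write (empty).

Answer: PTBC

Derivation:
After op 1 (left): buf='WPZCTDL' cursor=0
After op 2 (delete): buf='PZCTDL' cursor=0
After op 3 (select(1,6) replace("TBC")): buf='PTBC' cursor=4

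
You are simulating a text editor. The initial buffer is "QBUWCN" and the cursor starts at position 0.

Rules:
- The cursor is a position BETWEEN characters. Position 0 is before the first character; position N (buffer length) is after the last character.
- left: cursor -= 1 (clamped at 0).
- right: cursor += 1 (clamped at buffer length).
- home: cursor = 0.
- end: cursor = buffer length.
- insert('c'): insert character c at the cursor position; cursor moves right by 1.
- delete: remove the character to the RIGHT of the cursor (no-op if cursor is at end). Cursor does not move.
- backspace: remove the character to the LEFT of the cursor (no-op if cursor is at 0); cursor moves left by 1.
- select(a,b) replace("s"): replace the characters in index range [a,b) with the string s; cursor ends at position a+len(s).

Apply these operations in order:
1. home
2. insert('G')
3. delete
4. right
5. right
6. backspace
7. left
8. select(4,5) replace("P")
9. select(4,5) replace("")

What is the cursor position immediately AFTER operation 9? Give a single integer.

After op 1 (home): buf='QBUWCN' cursor=0
After op 2 (insert('G')): buf='GQBUWCN' cursor=1
After op 3 (delete): buf='GBUWCN' cursor=1
After op 4 (right): buf='GBUWCN' cursor=2
After op 5 (right): buf='GBUWCN' cursor=3
After op 6 (backspace): buf='GBWCN' cursor=2
After op 7 (left): buf='GBWCN' cursor=1
After op 8 (select(4,5) replace("P")): buf='GBWCP' cursor=5
After op 9 (select(4,5) replace("")): buf='GBWC' cursor=4

Answer: 4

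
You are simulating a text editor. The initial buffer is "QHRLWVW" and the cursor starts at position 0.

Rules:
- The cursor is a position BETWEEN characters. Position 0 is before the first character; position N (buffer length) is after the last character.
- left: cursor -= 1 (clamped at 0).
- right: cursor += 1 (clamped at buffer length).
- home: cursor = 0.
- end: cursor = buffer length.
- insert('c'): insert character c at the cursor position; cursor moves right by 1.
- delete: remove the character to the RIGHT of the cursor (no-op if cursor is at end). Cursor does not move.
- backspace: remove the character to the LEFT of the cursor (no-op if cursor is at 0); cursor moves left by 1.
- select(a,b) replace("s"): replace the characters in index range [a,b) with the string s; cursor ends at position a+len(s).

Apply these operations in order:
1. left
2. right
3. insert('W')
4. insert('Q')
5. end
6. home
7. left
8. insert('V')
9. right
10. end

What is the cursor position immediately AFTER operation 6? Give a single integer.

After op 1 (left): buf='QHRLWVW' cursor=0
After op 2 (right): buf='QHRLWVW' cursor=1
After op 3 (insert('W')): buf='QWHRLWVW' cursor=2
After op 4 (insert('Q')): buf='QWQHRLWVW' cursor=3
After op 5 (end): buf='QWQHRLWVW' cursor=9
After op 6 (home): buf='QWQHRLWVW' cursor=0

Answer: 0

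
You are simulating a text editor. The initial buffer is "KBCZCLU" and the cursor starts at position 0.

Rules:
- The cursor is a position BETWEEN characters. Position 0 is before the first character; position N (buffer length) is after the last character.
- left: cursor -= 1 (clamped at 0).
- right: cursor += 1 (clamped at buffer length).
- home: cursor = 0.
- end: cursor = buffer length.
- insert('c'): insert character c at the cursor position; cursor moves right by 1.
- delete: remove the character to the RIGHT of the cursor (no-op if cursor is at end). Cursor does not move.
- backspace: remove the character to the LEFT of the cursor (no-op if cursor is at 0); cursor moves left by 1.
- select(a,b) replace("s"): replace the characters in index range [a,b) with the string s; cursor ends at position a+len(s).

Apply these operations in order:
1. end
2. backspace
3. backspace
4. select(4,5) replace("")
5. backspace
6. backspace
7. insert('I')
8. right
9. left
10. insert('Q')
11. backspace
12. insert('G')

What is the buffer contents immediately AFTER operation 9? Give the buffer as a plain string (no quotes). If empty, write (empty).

Answer: KBI

Derivation:
After op 1 (end): buf='KBCZCLU' cursor=7
After op 2 (backspace): buf='KBCZCL' cursor=6
After op 3 (backspace): buf='KBCZC' cursor=5
After op 4 (select(4,5) replace("")): buf='KBCZ' cursor=4
After op 5 (backspace): buf='KBC' cursor=3
After op 6 (backspace): buf='KB' cursor=2
After op 7 (insert('I')): buf='KBI' cursor=3
After op 8 (right): buf='KBI' cursor=3
After op 9 (left): buf='KBI' cursor=2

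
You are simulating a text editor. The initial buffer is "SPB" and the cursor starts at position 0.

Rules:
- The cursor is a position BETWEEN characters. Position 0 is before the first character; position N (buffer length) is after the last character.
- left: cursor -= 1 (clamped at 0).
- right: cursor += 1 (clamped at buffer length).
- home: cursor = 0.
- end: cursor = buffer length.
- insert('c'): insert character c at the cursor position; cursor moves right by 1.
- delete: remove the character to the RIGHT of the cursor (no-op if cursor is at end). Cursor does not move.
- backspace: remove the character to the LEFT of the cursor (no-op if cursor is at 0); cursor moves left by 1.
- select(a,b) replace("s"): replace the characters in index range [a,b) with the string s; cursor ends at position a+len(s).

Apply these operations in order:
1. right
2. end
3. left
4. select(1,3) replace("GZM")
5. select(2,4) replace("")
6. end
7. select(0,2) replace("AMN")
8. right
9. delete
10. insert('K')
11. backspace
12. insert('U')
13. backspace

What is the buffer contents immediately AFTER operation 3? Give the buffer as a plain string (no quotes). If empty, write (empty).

After op 1 (right): buf='SPB' cursor=1
After op 2 (end): buf='SPB' cursor=3
After op 3 (left): buf='SPB' cursor=2

Answer: SPB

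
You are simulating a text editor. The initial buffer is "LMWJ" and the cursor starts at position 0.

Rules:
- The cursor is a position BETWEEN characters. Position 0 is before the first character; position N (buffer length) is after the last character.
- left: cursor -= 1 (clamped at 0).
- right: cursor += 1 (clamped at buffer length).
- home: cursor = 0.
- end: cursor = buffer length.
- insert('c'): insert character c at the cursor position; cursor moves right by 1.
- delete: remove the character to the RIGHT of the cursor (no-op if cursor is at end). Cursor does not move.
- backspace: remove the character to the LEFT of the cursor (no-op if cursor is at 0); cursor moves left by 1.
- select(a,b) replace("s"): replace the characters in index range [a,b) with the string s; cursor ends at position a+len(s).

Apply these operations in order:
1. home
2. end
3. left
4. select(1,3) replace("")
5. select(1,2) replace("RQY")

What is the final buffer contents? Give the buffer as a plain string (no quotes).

After op 1 (home): buf='LMWJ' cursor=0
After op 2 (end): buf='LMWJ' cursor=4
After op 3 (left): buf='LMWJ' cursor=3
After op 4 (select(1,3) replace("")): buf='LJ' cursor=1
After op 5 (select(1,2) replace("RQY")): buf='LRQY' cursor=4

Answer: LRQY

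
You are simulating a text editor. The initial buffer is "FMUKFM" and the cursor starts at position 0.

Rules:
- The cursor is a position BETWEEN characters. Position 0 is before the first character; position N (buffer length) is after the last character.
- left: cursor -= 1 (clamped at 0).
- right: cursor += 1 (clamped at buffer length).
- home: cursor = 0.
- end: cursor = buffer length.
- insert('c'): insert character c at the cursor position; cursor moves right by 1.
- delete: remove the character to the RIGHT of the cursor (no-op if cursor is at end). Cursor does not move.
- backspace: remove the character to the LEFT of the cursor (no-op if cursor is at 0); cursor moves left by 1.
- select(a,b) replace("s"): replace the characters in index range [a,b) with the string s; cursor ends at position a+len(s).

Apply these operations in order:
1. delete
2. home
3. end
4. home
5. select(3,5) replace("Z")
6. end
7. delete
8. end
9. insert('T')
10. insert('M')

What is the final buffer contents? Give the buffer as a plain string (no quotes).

Answer: MUKZTM

Derivation:
After op 1 (delete): buf='MUKFM' cursor=0
After op 2 (home): buf='MUKFM' cursor=0
After op 3 (end): buf='MUKFM' cursor=5
After op 4 (home): buf='MUKFM' cursor=0
After op 5 (select(3,5) replace("Z")): buf='MUKZ' cursor=4
After op 6 (end): buf='MUKZ' cursor=4
After op 7 (delete): buf='MUKZ' cursor=4
After op 8 (end): buf='MUKZ' cursor=4
After op 9 (insert('T')): buf='MUKZT' cursor=5
After op 10 (insert('M')): buf='MUKZTM' cursor=6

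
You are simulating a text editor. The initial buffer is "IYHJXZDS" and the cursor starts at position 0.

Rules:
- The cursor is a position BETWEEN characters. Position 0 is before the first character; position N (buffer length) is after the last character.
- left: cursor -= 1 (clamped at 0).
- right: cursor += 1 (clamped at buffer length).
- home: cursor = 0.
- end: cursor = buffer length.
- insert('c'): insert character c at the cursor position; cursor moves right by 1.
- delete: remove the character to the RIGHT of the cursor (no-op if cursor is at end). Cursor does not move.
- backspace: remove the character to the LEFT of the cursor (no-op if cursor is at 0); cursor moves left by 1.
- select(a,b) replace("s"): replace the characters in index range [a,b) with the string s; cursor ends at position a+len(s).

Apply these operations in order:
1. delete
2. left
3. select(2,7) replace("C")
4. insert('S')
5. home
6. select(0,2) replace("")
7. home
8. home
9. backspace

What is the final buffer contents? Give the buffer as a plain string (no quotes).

Answer: CS

Derivation:
After op 1 (delete): buf='YHJXZDS' cursor=0
After op 2 (left): buf='YHJXZDS' cursor=0
After op 3 (select(2,7) replace("C")): buf='YHC' cursor=3
After op 4 (insert('S')): buf='YHCS' cursor=4
After op 5 (home): buf='YHCS' cursor=0
After op 6 (select(0,2) replace("")): buf='CS' cursor=0
After op 7 (home): buf='CS' cursor=0
After op 8 (home): buf='CS' cursor=0
After op 9 (backspace): buf='CS' cursor=0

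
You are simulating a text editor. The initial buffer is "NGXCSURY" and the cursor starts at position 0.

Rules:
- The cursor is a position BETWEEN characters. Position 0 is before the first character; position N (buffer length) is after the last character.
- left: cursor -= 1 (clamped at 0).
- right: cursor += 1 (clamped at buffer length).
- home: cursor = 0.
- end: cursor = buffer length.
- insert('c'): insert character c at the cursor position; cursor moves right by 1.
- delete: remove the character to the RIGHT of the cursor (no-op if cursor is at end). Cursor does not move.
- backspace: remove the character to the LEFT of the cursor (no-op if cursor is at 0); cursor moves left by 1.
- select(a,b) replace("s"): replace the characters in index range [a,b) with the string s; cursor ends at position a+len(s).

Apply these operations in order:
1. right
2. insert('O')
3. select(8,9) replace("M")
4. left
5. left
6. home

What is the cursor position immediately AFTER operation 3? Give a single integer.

After op 1 (right): buf='NGXCSURY' cursor=1
After op 2 (insert('O')): buf='NOGXCSURY' cursor=2
After op 3 (select(8,9) replace("M")): buf='NOGXCSURM' cursor=9

Answer: 9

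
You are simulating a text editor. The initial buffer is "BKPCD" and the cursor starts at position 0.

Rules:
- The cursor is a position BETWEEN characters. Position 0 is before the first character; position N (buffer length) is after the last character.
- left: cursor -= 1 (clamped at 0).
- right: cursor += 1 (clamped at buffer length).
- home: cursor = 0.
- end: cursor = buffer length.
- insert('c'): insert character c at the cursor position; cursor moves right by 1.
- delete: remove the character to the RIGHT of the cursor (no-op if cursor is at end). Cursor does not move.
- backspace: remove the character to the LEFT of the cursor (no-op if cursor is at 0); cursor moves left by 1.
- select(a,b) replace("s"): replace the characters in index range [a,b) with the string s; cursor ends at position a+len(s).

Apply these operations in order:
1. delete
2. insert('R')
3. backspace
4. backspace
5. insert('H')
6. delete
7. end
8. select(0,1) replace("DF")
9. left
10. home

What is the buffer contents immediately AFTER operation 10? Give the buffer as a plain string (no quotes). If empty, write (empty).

After op 1 (delete): buf='KPCD' cursor=0
After op 2 (insert('R')): buf='RKPCD' cursor=1
After op 3 (backspace): buf='KPCD' cursor=0
After op 4 (backspace): buf='KPCD' cursor=0
After op 5 (insert('H')): buf='HKPCD' cursor=1
After op 6 (delete): buf='HPCD' cursor=1
After op 7 (end): buf='HPCD' cursor=4
After op 8 (select(0,1) replace("DF")): buf='DFPCD' cursor=2
After op 9 (left): buf='DFPCD' cursor=1
After op 10 (home): buf='DFPCD' cursor=0

Answer: DFPCD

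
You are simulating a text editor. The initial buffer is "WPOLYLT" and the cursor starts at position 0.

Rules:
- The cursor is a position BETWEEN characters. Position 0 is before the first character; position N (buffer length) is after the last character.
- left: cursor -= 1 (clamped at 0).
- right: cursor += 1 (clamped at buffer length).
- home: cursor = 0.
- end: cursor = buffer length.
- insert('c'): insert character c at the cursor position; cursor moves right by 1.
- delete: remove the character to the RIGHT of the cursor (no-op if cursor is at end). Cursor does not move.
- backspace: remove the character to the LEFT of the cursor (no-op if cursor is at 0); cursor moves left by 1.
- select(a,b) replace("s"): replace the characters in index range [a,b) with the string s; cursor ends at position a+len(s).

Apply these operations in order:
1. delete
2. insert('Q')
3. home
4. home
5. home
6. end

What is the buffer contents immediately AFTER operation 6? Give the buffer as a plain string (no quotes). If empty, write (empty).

Answer: QPOLYLT

Derivation:
After op 1 (delete): buf='POLYLT' cursor=0
After op 2 (insert('Q')): buf='QPOLYLT' cursor=1
After op 3 (home): buf='QPOLYLT' cursor=0
After op 4 (home): buf='QPOLYLT' cursor=0
After op 5 (home): buf='QPOLYLT' cursor=0
After op 6 (end): buf='QPOLYLT' cursor=7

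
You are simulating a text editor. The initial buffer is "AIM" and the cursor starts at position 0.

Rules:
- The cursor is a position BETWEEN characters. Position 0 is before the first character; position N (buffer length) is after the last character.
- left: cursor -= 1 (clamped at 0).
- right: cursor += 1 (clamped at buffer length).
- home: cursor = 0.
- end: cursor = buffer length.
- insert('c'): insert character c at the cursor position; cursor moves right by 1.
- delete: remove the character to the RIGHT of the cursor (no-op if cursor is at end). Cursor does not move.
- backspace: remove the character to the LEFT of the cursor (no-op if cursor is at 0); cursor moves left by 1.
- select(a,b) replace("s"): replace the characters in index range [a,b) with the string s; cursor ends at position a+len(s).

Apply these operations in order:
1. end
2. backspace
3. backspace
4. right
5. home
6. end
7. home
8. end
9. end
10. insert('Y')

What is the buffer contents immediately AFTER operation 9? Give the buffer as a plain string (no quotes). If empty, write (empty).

Answer: A

Derivation:
After op 1 (end): buf='AIM' cursor=3
After op 2 (backspace): buf='AI' cursor=2
After op 3 (backspace): buf='A' cursor=1
After op 4 (right): buf='A' cursor=1
After op 5 (home): buf='A' cursor=0
After op 6 (end): buf='A' cursor=1
After op 7 (home): buf='A' cursor=0
After op 8 (end): buf='A' cursor=1
After op 9 (end): buf='A' cursor=1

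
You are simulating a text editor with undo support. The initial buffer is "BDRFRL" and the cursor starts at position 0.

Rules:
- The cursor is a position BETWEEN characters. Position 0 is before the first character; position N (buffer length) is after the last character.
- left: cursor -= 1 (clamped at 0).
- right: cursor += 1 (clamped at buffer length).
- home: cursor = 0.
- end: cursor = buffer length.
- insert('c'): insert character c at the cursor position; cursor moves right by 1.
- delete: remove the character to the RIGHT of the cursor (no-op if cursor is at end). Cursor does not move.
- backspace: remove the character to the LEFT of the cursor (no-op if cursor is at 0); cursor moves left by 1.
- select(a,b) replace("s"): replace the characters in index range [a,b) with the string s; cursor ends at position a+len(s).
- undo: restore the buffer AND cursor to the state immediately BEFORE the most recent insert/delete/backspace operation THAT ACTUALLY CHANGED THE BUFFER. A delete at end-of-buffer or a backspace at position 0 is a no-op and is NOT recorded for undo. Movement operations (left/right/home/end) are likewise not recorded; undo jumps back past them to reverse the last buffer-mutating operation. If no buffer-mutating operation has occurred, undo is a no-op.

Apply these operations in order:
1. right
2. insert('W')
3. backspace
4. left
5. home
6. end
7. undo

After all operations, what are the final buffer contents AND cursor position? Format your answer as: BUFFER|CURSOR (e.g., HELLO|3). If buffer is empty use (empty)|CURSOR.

After op 1 (right): buf='BDRFRL' cursor=1
After op 2 (insert('W')): buf='BWDRFRL' cursor=2
After op 3 (backspace): buf='BDRFRL' cursor=1
After op 4 (left): buf='BDRFRL' cursor=0
After op 5 (home): buf='BDRFRL' cursor=0
After op 6 (end): buf='BDRFRL' cursor=6
After op 7 (undo): buf='BWDRFRL' cursor=2

Answer: BWDRFRL|2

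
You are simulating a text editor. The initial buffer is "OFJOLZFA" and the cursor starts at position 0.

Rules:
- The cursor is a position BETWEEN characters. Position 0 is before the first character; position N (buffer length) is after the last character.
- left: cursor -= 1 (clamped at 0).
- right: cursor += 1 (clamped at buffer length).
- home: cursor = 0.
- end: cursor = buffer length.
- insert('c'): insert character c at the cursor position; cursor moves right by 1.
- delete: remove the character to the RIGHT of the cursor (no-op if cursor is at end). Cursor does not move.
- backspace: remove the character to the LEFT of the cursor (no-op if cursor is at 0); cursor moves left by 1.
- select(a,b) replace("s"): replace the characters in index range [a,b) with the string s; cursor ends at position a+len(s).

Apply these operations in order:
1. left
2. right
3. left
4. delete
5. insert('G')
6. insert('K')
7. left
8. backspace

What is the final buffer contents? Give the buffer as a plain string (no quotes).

After op 1 (left): buf='OFJOLZFA' cursor=0
After op 2 (right): buf='OFJOLZFA' cursor=1
After op 3 (left): buf='OFJOLZFA' cursor=0
After op 4 (delete): buf='FJOLZFA' cursor=0
After op 5 (insert('G')): buf='GFJOLZFA' cursor=1
After op 6 (insert('K')): buf='GKFJOLZFA' cursor=2
After op 7 (left): buf='GKFJOLZFA' cursor=1
After op 8 (backspace): buf='KFJOLZFA' cursor=0

Answer: KFJOLZFA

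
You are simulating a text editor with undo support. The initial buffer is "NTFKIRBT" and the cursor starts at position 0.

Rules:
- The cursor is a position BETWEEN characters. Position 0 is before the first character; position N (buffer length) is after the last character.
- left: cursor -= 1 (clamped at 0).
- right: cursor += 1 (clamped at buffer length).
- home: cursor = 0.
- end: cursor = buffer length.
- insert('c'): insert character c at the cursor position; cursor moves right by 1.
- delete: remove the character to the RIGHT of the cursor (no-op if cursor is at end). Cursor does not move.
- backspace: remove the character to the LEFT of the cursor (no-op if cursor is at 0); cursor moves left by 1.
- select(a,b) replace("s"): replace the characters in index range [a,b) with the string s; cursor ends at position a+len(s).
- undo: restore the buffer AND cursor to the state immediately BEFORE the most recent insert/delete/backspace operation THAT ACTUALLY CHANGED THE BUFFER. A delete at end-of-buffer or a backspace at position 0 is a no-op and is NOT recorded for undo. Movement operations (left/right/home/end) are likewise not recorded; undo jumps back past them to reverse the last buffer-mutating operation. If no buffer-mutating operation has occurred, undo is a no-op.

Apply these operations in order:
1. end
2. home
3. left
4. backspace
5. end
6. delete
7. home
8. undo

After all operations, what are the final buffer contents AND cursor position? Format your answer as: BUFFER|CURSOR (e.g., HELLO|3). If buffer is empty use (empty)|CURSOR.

After op 1 (end): buf='NTFKIRBT' cursor=8
After op 2 (home): buf='NTFKIRBT' cursor=0
After op 3 (left): buf='NTFKIRBT' cursor=0
After op 4 (backspace): buf='NTFKIRBT' cursor=0
After op 5 (end): buf='NTFKIRBT' cursor=8
After op 6 (delete): buf='NTFKIRBT' cursor=8
After op 7 (home): buf='NTFKIRBT' cursor=0
After op 8 (undo): buf='NTFKIRBT' cursor=0

Answer: NTFKIRBT|0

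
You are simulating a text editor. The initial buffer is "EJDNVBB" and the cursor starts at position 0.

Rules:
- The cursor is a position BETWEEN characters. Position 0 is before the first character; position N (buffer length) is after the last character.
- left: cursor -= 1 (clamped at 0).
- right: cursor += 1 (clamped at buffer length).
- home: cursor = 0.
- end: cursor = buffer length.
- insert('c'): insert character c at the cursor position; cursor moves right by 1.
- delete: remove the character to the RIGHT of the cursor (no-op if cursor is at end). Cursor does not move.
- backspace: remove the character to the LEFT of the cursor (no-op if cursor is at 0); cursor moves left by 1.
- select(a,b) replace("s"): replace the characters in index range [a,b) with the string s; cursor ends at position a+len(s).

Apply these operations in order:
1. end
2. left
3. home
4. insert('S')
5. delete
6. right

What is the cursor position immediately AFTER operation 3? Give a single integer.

Answer: 0

Derivation:
After op 1 (end): buf='EJDNVBB' cursor=7
After op 2 (left): buf='EJDNVBB' cursor=6
After op 3 (home): buf='EJDNVBB' cursor=0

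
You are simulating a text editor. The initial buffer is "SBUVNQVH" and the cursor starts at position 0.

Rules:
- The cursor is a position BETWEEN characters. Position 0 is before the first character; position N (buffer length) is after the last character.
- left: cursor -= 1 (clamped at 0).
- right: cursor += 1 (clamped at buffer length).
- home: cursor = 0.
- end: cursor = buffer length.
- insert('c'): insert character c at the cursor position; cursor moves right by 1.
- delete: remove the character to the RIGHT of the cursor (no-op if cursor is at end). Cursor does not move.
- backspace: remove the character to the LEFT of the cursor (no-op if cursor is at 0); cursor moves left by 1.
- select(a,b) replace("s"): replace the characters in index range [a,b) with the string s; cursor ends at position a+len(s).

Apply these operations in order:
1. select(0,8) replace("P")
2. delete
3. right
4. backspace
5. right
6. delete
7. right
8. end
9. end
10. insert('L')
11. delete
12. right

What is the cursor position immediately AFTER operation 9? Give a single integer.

Answer: 0

Derivation:
After op 1 (select(0,8) replace("P")): buf='P' cursor=1
After op 2 (delete): buf='P' cursor=1
After op 3 (right): buf='P' cursor=1
After op 4 (backspace): buf='(empty)' cursor=0
After op 5 (right): buf='(empty)' cursor=0
After op 6 (delete): buf='(empty)' cursor=0
After op 7 (right): buf='(empty)' cursor=0
After op 8 (end): buf='(empty)' cursor=0
After op 9 (end): buf='(empty)' cursor=0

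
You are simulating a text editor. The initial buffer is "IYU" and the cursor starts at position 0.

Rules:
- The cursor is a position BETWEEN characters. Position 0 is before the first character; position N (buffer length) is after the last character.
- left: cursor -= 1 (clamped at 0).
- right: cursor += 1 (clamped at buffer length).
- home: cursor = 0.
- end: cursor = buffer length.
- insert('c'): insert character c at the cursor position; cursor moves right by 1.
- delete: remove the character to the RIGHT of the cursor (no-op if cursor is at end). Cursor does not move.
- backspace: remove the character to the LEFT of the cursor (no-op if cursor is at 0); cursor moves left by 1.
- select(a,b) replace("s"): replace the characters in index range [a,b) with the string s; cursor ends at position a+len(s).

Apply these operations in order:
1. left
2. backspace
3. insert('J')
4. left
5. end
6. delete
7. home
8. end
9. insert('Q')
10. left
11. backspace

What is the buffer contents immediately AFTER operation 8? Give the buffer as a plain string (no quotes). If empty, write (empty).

After op 1 (left): buf='IYU' cursor=0
After op 2 (backspace): buf='IYU' cursor=0
After op 3 (insert('J')): buf='JIYU' cursor=1
After op 4 (left): buf='JIYU' cursor=0
After op 5 (end): buf='JIYU' cursor=4
After op 6 (delete): buf='JIYU' cursor=4
After op 7 (home): buf='JIYU' cursor=0
After op 8 (end): buf='JIYU' cursor=4

Answer: JIYU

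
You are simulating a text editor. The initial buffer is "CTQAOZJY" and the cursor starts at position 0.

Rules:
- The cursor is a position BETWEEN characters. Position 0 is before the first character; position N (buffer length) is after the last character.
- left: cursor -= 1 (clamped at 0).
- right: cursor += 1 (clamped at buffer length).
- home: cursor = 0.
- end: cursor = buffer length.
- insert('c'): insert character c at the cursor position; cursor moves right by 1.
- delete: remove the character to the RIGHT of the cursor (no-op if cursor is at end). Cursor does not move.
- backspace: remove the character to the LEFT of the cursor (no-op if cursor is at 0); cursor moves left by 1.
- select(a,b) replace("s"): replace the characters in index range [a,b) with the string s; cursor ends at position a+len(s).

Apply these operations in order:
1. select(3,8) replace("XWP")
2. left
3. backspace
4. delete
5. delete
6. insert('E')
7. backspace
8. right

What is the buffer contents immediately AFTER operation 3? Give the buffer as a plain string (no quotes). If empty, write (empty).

After op 1 (select(3,8) replace("XWP")): buf='CTQXWP' cursor=6
After op 2 (left): buf='CTQXWP' cursor=5
After op 3 (backspace): buf='CTQXP' cursor=4

Answer: CTQXP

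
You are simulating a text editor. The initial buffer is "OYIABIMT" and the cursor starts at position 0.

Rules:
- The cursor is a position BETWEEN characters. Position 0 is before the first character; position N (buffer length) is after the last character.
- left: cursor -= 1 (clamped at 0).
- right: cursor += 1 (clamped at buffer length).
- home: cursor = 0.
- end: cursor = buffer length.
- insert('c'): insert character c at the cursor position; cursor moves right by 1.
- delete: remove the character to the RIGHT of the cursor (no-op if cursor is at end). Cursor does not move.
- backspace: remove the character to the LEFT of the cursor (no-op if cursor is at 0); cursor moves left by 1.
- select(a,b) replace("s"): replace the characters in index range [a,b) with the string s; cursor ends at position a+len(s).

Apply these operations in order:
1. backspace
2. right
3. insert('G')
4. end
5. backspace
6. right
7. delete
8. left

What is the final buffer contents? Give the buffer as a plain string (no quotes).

Answer: OGYIABIM

Derivation:
After op 1 (backspace): buf='OYIABIMT' cursor=0
After op 2 (right): buf='OYIABIMT' cursor=1
After op 3 (insert('G')): buf='OGYIABIMT' cursor=2
After op 4 (end): buf='OGYIABIMT' cursor=9
After op 5 (backspace): buf='OGYIABIM' cursor=8
After op 6 (right): buf='OGYIABIM' cursor=8
After op 7 (delete): buf='OGYIABIM' cursor=8
After op 8 (left): buf='OGYIABIM' cursor=7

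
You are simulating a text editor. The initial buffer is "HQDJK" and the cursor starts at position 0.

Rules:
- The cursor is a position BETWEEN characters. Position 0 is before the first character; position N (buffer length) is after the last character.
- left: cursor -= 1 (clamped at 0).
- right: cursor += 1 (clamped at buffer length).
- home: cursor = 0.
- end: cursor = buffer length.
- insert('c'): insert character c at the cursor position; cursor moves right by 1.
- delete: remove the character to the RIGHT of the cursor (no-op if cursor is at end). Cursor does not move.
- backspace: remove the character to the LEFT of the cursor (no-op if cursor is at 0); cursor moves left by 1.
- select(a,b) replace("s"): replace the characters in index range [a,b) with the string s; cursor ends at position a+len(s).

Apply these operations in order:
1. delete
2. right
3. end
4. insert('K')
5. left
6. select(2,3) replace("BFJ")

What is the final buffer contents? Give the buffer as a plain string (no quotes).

Answer: QDBFJKK

Derivation:
After op 1 (delete): buf='QDJK' cursor=0
After op 2 (right): buf='QDJK' cursor=1
After op 3 (end): buf='QDJK' cursor=4
After op 4 (insert('K')): buf='QDJKK' cursor=5
After op 5 (left): buf='QDJKK' cursor=4
After op 6 (select(2,3) replace("BFJ")): buf='QDBFJKK' cursor=5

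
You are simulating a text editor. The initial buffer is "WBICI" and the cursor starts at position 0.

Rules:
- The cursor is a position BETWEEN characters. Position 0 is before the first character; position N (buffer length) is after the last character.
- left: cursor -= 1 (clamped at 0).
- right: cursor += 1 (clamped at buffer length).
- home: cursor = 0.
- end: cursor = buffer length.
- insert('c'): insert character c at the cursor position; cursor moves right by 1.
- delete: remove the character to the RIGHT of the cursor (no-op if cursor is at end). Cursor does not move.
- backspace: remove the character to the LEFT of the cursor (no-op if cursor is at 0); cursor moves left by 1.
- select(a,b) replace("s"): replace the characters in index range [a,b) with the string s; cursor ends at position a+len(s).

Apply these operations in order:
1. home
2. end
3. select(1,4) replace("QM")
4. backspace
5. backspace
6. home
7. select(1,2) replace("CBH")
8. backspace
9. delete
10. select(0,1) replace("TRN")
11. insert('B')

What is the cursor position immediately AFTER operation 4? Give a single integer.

After op 1 (home): buf='WBICI' cursor=0
After op 2 (end): buf='WBICI' cursor=5
After op 3 (select(1,4) replace("QM")): buf='WQMI' cursor=3
After op 4 (backspace): buf='WQI' cursor=2

Answer: 2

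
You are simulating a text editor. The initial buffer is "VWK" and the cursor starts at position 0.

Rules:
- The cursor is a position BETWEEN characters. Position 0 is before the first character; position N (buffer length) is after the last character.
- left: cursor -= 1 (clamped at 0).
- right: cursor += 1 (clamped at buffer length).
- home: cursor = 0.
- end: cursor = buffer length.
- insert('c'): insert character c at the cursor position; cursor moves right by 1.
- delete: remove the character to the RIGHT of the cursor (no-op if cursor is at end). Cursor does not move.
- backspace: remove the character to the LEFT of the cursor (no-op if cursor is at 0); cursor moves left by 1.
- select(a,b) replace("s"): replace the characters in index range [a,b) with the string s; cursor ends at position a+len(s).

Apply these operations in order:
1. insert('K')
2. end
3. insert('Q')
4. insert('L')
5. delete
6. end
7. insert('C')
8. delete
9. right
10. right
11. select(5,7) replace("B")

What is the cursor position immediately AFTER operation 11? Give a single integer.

After op 1 (insert('K')): buf='KVWK' cursor=1
After op 2 (end): buf='KVWK' cursor=4
After op 3 (insert('Q')): buf='KVWKQ' cursor=5
After op 4 (insert('L')): buf='KVWKQL' cursor=6
After op 5 (delete): buf='KVWKQL' cursor=6
After op 6 (end): buf='KVWKQL' cursor=6
After op 7 (insert('C')): buf='KVWKQLC' cursor=7
After op 8 (delete): buf='KVWKQLC' cursor=7
After op 9 (right): buf='KVWKQLC' cursor=7
After op 10 (right): buf='KVWKQLC' cursor=7
After op 11 (select(5,7) replace("B")): buf='KVWKQB' cursor=6

Answer: 6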